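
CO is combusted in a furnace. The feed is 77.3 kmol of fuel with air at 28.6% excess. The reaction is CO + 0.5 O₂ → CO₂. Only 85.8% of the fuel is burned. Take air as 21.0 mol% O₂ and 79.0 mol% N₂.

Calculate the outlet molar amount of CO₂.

Stoichiometric O₂ = 0.5 × 77.3 = 38.65 kmol; O₂ fed = 38.65 × 1.286 = 49.7 kmol.
N₂ fed = 49.7 × 79/21 = 187 kmol.
Fuel reacted = 0.858 × 77.3 → ξ = 66.32 kmol.
Outlet (n = n₀ + ν ξ):
  CO: 77.3 − 1(66.32) = 10.98
  O₂: 49.7 − 0.5(66.32) = 16.54
  N₂: 187 (inert)
  CO₂: 0 + 1(66.32) = 66.32

66.3 kmol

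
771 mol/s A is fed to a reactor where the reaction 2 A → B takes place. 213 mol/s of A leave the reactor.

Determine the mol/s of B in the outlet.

279 mol/s

For A: n = n₀ − 2ξ → 213 = 771 − 2ξ, giving ξ = 279 mol/s.
Outlet amounts (n = n₀ + ν ξ):
  A: 771 − 2(279) = 213
  B: 0 + 1(279) = 279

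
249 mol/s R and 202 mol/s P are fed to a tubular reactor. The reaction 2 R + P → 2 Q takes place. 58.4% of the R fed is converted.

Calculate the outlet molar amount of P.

129 mol/s

R reacted = 0.584 × 249 = 145.4 mol/s; ν_R = −2, so ξ = 145.4/2 = 72.71 mol/s.
Outlet amounts (n = n₀ + ν ξ):
  R: 249 − 2(72.71) = 103.6
  P: 202 − 1(72.71) = 129.3
  Q: 0 + 2(72.71) = 145.4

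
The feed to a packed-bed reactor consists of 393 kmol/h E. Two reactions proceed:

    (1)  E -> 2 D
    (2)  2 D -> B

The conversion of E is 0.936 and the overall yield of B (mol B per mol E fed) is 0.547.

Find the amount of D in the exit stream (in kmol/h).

306 kmol/h

Conversion of E: E consumed = 1ξ₁ = 0.936 × 393 → ξ₁ = 367.8 kmol/h.
Yield of B: 1ξ₂ / 393 = 0.547 → ξ₂ = 215 kmol/h.
Outlet amounts (n = n₀ + Σ ν·ξ):
  E: 393 − 1(367.8) = 25.15
  D: 0 + 2(367.8) − 2(215) = 305.8
  B: 0 + 1(215) = 215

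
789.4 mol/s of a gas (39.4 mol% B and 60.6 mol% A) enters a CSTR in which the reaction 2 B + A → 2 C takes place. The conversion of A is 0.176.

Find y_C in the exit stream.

0.239

A reacted = 0.176 × 478.4 = 84.19 mol/s; ν_A = −1, so ξ = 84.19/1 = 84.19 mol/s.
Outlet amounts (n = n₀ + ν ξ):
  B: 311 − 2(84.19) = 142.6
  A: 478.4 − 1(84.19) = 394.2
  C: 0 + 2(84.19) = 168.4
Total out = 705.2 mol/s; y_C = 168.4 / 705.2 = 0.2388.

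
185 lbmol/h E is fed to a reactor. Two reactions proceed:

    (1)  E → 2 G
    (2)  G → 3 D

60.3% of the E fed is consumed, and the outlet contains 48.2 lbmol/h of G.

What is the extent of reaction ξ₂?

Conversion of E: E consumed = 1ξ₁ = 0.603 × 185 → ξ₁ = 111.6 lbmol/h.
G balance: n_G = 0 + 2ξ₁ − 1ξ₂ = 48.2 → ξ₂ = (2·111.6 − 48.2)/1 = 174.9 lbmol/h.
Outlet amounts (n = n₀ + Σ ν·ξ):
  E: 185 − 1(111.6) = 73.45
  G: 0 + 2(111.6) − 1(174.9) = 48.2
  D: 0 + 3(174.9) = 524.7

ξ₂ = 175 lbmol/h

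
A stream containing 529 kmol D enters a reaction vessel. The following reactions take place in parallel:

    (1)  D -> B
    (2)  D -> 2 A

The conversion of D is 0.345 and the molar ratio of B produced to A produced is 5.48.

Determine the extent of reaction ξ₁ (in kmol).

ξ₁ = 167 kmol

Conversion of D: D consumed = 0.345 × 529 = 182.5 kmol = 1ξ₁ + 1ξ₂.
Selectivity: 1ξ₁ / (2ξ₂) = 5.48 → ξ₁ = 10.96 ξ₂.
Substitute: (1·10.96 + 1) ξ₂ = 182.5 → ξ₂ = 15.26 kmol, ξ₁ = 167.2 kmol.
Outlet amounts (n = n₀ + Σ ν·ξ):
  D: 529 − 1(167.2) − 1(15.26) = 346.5
  B: 0 + 1(167.2) = 167.2
  A: 0 + 2(15.26) = 30.52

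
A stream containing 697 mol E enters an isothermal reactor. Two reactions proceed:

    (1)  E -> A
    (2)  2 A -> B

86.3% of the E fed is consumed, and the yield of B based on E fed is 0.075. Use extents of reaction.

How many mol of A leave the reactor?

Conversion of E: E consumed = 1ξ₁ = 0.863 × 697 → ξ₁ = 601.5 mol.
Yield of B: 1ξ₂ / 697 = 0.075 → ξ₂ = 52.27 mol.
Outlet amounts (n = n₀ + Σ ν·ξ):
  E: 697 − 1(601.5) = 95.49
  A: 0 + 1(601.5) − 2(52.27) = 497
  B: 0 + 1(52.27) = 52.27

497 mol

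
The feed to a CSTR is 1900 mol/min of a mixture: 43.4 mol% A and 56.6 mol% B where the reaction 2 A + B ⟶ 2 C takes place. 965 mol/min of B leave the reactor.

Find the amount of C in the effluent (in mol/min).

For B: n = n₀ − 1ξ → 965 = 1075 − 1ξ, giving ξ = 110.4 mol/min.
Outlet amounts (n = n₀ + ν ξ):
  A: 824.6 − 2(110.4) = 603.8
  B: 1075 − 1(110.4) = 965
  C: 0 + 2(110.4) = 220.8

221 mol/min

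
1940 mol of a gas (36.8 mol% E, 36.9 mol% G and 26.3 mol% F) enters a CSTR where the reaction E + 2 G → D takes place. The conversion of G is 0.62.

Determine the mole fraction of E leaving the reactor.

G reacted = 0.62 × 715.9 = 443.8 mol; ν_G = −2, so ξ = 443.8/2 = 221.9 mol.
Outlet amounts (n = n₀ + ν ξ):
  E: 713.9 − 1(221.9) = 492
  G: 715.9 − 2(221.9) = 272
  D: 0 + 1(221.9) = 221.9
  F: 510.2 (inert)
Total out = 1496 mol; y_E = 492 / 1496 = 0.3288.

0.329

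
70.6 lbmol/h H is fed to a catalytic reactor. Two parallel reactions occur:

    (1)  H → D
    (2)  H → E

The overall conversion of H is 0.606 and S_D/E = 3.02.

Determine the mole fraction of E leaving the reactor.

Conversion of H: H consumed = 0.606 × 70.6 = 42.78 lbmol/h = 1ξ₁ + 1ξ₂.
Selectivity: 1ξ₁ / (1ξ₂) = 3.02 → ξ₁ = 3.02 ξ₂.
Substitute: (1·3.02 + 1) ξ₂ = 42.78 → ξ₂ = 10.64 lbmol/h, ξ₁ = 32.14 lbmol/h.
Outlet amounts (n = n₀ + Σ ν·ξ):
  H: 70.6 − 1(32.14) − 1(10.64) = 27.82
  D: 0 + 1(32.14) = 32.14
  E: 0 + 1(10.64) = 10.64
Total out = 70.6 lbmol/h; y_E = 10.64 / 70.6 = 0.1507.

0.151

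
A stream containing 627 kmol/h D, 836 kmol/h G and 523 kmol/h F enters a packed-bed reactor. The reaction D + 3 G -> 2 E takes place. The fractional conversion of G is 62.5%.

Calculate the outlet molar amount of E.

G reacted = 0.625 × 836 = 522.5 kmol/h; ν_G = −3, so ξ = 522.5/3 = 174.2 kmol/h.
Outlet amounts (n = n₀ + ν ξ):
  D: 627 − 1(174.2) = 452.8
  G: 836 − 3(174.2) = 313.5
  E: 0 + 2(174.2) = 348.3
  F: 523 (inert)

348 kmol/h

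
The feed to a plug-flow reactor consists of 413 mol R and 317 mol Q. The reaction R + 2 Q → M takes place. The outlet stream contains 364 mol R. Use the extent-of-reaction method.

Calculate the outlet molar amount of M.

49 mol

For R: n = n₀ − 1ξ → 364 = 413 − 1ξ, giving ξ = 49 mol.
Outlet amounts (n = n₀ + ν ξ):
  R: 413 − 1(49) = 364
  Q: 317 − 2(49) = 219
  M: 0 + 1(49) = 49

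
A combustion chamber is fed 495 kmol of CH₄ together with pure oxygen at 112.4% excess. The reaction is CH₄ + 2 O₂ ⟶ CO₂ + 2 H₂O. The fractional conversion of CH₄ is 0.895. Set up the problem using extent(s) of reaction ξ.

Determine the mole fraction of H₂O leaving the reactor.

0.341

Stoichiometric O₂ = 2 × 495 = 990 kmol; O₂ fed = 990 × 2.124 = 2103 kmol.
Fuel reacted = 0.895 × 495 → ξ = 443 kmol.
Outlet (n = n₀ + ν ξ):
  CH₄: 495 − 1(443) = 51.97
  O₂: 2103 − 2(443) = 1217
  CO₂: 0 + 1(443) = 443
  H₂O: 0 + 2(443) = 886.1
Total out = 2598 kmol; y_H₂O = 886.1 / 2598 = 0.3411.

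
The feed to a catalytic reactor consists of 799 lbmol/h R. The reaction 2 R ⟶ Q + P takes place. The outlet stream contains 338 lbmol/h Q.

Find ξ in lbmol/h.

ξ = 338 lbmol/h

For Q: n = n₀ + 1ξ → 338 = 0 + 1ξ, giving ξ = 338 lbmol/h.
Outlet amounts (n = n₀ + ν ξ):
  R: 799 − 2(338) = 123
  Q: 0 + 1(338) = 338
  P: 0 + 1(338) = 338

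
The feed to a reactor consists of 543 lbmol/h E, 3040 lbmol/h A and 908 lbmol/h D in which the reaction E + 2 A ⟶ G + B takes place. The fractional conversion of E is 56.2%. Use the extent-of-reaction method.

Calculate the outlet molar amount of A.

E reacted = 0.562 × 543 = 305.2 lbmol/h; ν_E = −1, so ξ = 305.2/1 = 305.2 lbmol/h.
Outlet amounts (n = n₀ + ν ξ):
  E: 543 − 1(305.2) = 237.8
  A: 3040 − 2(305.2) = 2430
  G: 0 + 1(305.2) = 305.2
  B: 0 + 1(305.2) = 305.2
  D: 908 (inert)

2430 lbmol/h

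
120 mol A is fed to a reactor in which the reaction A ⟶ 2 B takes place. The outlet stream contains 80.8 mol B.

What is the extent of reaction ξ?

For B: n = n₀ + 2ξ → 80.8 = 0 + 2ξ, giving ξ = 40.4 mol.
Outlet amounts (n = n₀ + ν ξ):
  A: 120 − 1(40.4) = 79.6
  B: 0 + 2(40.4) = 80.8

ξ = 40.4 mol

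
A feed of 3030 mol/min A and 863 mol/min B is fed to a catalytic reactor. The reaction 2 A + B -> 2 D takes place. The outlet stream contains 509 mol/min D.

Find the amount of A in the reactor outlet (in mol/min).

For D: n = n₀ + 2ξ → 509 = 0 + 2ξ, giving ξ = 254.5 mol/min.
Outlet amounts (n = n₀ + ν ξ):
  A: 3030 − 2(254.5) = 2521
  B: 863 − 1(254.5) = 608.5
  D: 0 + 2(254.5) = 509

2520 mol/min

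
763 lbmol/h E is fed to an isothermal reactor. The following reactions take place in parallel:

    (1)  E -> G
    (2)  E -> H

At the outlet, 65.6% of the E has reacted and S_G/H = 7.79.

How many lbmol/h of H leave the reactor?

Conversion of E: E consumed = 0.656 × 763 = 500.5 lbmol/h = 1ξ₁ + 1ξ₂.
Selectivity: 1ξ₁ / (1ξ₂) = 7.79 → ξ₁ = 7.79 ξ₂.
Substitute: (1·7.79 + 1) ξ₂ = 500.5 → ξ₂ = 56.94 lbmol/h, ξ₁ = 443.6 lbmol/h.
Outlet amounts (n = n₀ + Σ ν·ξ):
  E: 763 − 1(443.6) − 1(56.94) = 262.5
  G: 0 + 1(443.6) = 443.6
  H: 0 + 1(56.94) = 56.94

56.9 lbmol/h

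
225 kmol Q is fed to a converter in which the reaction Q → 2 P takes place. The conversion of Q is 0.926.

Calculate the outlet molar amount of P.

Q reacted = 0.926 × 225 = 208.4 kmol; ν_Q = −1, so ξ = 208.4/1 = 208.4 kmol.
Outlet amounts (n = n₀ + ν ξ):
  Q: 225 − 1(208.4) = 16.65
  P: 0 + 2(208.4) = 416.7

417 kmol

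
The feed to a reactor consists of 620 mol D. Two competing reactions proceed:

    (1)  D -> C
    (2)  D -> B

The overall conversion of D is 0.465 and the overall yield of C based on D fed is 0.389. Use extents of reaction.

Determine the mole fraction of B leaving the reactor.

0.076

Yield of C: 1ξ₁ / 620 = 0.389 → ξ₁ = 241.2 mol.
Conversion of D: 1ξ₁ + 1ξ₂ = 0.465 × 620 = 288.3 → ξ₂ = 47.12 mol.
Outlet amounts (n = n₀ + Σ ν·ξ):
  D: 620 − 1(241.2) − 1(47.12) = 331.7
  C: 0 + 1(241.2) = 241.2
  B: 0 + 1(47.12) = 47.12
Total out = 620 mol; y_B = 47.12 / 620 = 0.076.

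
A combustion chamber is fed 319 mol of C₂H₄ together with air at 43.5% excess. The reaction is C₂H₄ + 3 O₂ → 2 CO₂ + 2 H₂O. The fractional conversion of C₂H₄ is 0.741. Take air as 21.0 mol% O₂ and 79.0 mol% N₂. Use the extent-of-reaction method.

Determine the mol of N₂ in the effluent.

5170 mol

Stoichiometric O₂ = 3 × 319 = 957 mol; O₂ fed = 957 × 1.435 = 1373 mol.
N₂ fed = 1373 × 79/21 = 5166 mol.
Fuel reacted = 0.741 × 319 → ξ = 236.4 mol.
Outlet (n = n₀ + ν ξ):
  C₂H₄: 319 − 1(236.4) = 82.62
  O₂: 1373 − 3(236.4) = 664.2
  N₂: 5166 (inert)
  CO₂: 0 + 2(236.4) = 472.8
  H₂O: 0 + 2(236.4) = 472.8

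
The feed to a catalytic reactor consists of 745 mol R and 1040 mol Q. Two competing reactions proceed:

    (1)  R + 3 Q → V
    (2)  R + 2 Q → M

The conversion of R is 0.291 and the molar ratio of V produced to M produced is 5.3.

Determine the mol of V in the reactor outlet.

Conversion of R: R consumed = 0.291 × 745 = 216.8 mol = 1ξ₁ + 1ξ₂.
Selectivity: 1ξ₁ / (1ξ₂) = 5.3 → ξ₁ = 5.3 ξ₂.
Substitute: (1·5.3 + 1) ξ₂ = 216.8 → ξ₂ = 34.41 mol, ξ₁ = 182.4 mol.
Outlet amounts (n = n₀ + Σ ν·ξ):
  R: 745 − 1(182.4) − 1(34.41) = 528.2
  Q: 1040 − 3(182.4) − 2(34.41) = 424
  V: 0 + 1(182.4) = 182.4
  M: 0 + 1(34.41) = 34.41

182 mol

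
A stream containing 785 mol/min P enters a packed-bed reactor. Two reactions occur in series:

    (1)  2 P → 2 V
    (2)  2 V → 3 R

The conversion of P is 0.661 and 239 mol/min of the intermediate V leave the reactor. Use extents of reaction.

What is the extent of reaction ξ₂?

ξ₂ = 140 mol/min

Conversion of P: P consumed = 2ξ₁ = 0.661 × 785 → ξ₁ = 259.4 mol/min.
V balance: n_V = 0 + 2ξ₁ − 2ξ₂ = 239 → ξ₂ = (2·259.4 − 239)/2 = 139.9 mol/min.
Outlet amounts (n = n₀ + Σ ν·ξ):
  P: 785 − 2(259.4) = 266.1
  V: 0 + 2(259.4) − 2(139.9) = 239
  R: 0 + 3(139.9) = 419.8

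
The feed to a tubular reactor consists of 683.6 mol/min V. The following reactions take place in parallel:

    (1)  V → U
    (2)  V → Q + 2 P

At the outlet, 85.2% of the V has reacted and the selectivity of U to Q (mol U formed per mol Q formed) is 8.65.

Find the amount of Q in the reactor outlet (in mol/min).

60.4 mol/min

Conversion of V: V consumed = 0.852 × 683.6 = 582.4 mol/min = 1ξ₁ + 1ξ₂.
Selectivity: 1ξ₁ / (1ξ₂) = 8.65 → ξ₁ = 8.65 ξ₂.
Substitute: (1·8.65 + 1) ξ₂ = 582.4 → ξ₂ = 60.36 mol/min, ξ₁ = 522.1 mol/min.
Outlet amounts (n = n₀ + Σ ν·ξ):
  V: 683.6 − 1(522.1) − 1(60.36) = 101.2
  U: 0 + 1(522.1) = 522.1
  Q: 0 + 1(60.36) = 60.36
  P: 0 + 2(60.36) = 120.7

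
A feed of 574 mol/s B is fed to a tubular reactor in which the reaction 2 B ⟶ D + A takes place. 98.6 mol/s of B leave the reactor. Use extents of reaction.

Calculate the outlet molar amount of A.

For B: n = n₀ − 2ξ → 98.6 = 574 − 2ξ, giving ξ = 237.7 mol/s.
Outlet amounts (n = n₀ + ν ξ):
  B: 574 − 2(237.7) = 98.6
  D: 0 + 1(237.7) = 237.7
  A: 0 + 1(237.7) = 237.7

238 mol/s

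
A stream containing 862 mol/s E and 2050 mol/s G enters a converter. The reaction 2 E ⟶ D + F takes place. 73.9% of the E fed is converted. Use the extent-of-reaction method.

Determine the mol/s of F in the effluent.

319 mol/s

E reacted = 0.739 × 862 = 637 mol/s; ν_E = −2, so ξ = 637/2 = 318.5 mol/s.
Outlet amounts (n = n₀ + ν ξ):
  E: 862 − 2(318.5) = 225
  D: 0 + 1(318.5) = 318.5
  F: 0 + 1(318.5) = 318.5
  G: 2050 (inert)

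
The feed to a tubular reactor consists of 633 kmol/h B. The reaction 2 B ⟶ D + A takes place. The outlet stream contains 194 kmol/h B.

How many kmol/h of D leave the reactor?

220 kmol/h

For B: n = n₀ − 2ξ → 194 = 633 − 2ξ, giving ξ = 219.5 kmol/h.
Outlet amounts (n = n₀ + ν ξ):
  B: 633 − 2(219.5) = 194
  D: 0 + 1(219.5) = 219.5
  A: 0 + 1(219.5) = 219.5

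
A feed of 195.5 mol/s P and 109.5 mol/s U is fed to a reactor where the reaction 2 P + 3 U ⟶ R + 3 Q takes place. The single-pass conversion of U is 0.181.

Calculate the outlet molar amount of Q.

19.8 mol/s

U reacted = 0.181 × 109.5 = 19.82 mol/s; ν_U = −3, so ξ = 19.82/3 = 6.606 mol/s.
Outlet amounts (n = n₀ + ν ξ):
  P: 195.5 − 2(6.606) = 182.3
  U: 109.5 − 3(6.606) = 89.68
  R: 0 + 1(6.606) = 6.606
  Q: 0 + 3(6.606) = 19.82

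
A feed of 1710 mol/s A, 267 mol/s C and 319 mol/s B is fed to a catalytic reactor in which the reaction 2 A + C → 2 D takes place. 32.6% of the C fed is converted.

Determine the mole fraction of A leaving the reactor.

0.695

C reacted = 0.326 × 267 = 87.04 mol/s; ν_C = −1, so ξ = 87.04/1 = 87.04 mol/s.
Outlet amounts (n = n₀ + ν ξ):
  A: 1710 − 2(87.04) = 1536
  C: 267 − 1(87.04) = 180
  D: 0 + 2(87.04) = 174.1
  B: 319 (inert)
Total out = 2209 mol/s; y_A = 1536 / 2209 = 0.6953.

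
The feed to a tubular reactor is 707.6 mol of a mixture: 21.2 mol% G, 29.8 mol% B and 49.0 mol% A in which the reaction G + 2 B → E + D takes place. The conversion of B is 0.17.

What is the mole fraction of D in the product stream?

B reacted = 0.17 × 210.9 = 35.85 mol; ν_B = −2, so ξ = 35.85/2 = 17.92 mol.
Outlet amounts (n = n₀ + ν ξ):
  G: 150 − 1(17.92) = 132.1
  B: 210.9 − 2(17.92) = 175
  E: 0 + 1(17.92) = 17.92
  D: 0 + 1(17.92) = 17.92
  A: 346.7 (inert)
Total out = 689.7 mol; y_D = 17.92 / 689.7 = 0.02599.

0.026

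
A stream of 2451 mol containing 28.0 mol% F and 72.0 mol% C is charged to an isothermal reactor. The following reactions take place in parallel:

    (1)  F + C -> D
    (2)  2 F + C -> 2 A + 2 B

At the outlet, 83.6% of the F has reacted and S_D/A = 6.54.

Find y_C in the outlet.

0.617

Conversion of F: F consumed = 0.836 × 686.3 = 573.7 mol = 1ξ₁ + 2ξ₂.
Selectivity: 1ξ₁ / (2ξ₂) = 6.54 → ξ₁ = 13.08 ξ₂.
Substitute: (1·13.08 + 2) ξ₂ = 573.7 → ξ₂ = 38.05 mol, ξ₁ = 497.6 mol.
Outlet amounts (n = n₀ + Σ ν·ξ):
  F: 686.3 − 1(497.6) − 2(38.05) = 112.5
  C: 1765 − 1(497.6) − 1(38.05) = 1229
  D: 0 + 1(497.6) = 497.6
  A: 0 + 2(38.05) = 76.09
  B: 0 + 2(38.05) = 76.09
Total out = 1991 mol; y_C = 1229 / 1991 = 0.6172.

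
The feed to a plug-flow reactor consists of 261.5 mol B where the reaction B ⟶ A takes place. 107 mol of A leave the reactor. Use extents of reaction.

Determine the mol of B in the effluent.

For A: n = n₀ + 1ξ → 107 = 0 + 1ξ, giving ξ = 107 mol.
Outlet amounts (n = n₀ + ν ξ):
  B: 261.5 − 1(107) = 154.5
  A: 0 + 1(107) = 107

154 mol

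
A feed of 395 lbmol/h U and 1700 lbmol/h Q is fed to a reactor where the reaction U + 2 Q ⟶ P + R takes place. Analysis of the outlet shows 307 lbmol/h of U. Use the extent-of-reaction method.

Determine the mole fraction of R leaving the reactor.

0.0438

For U: n = n₀ − 1ξ → 307 = 395 − 1ξ, giving ξ = 88 lbmol/h.
Outlet amounts (n = n₀ + ν ξ):
  U: 395 − 1(88) = 307
  Q: 1700 − 2(88) = 1524
  P: 0 + 1(88) = 88
  R: 0 + 1(88) = 88
Total out = 2007 lbmol/h; y_R = 88 / 2007 = 0.04385.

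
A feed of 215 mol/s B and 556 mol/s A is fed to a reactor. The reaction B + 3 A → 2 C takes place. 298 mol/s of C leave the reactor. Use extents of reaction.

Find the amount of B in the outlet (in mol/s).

66 mol/s

For C: n = n₀ + 2ξ → 298 = 0 + 2ξ, giving ξ = 149 mol/s.
Outlet amounts (n = n₀ + ν ξ):
  B: 215 − 1(149) = 66
  A: 556 − 3(149) = 109
  C: 0 + 2(149) = 298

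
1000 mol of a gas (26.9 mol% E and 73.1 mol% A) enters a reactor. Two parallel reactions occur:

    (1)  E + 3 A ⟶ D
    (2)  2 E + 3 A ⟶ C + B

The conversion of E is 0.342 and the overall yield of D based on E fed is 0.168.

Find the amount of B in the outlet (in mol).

Yield of D: 1ξ₁ / 269 = 0.168 → ξ₁ = 45.19 mol.
Conversion of E: 1ξ₁ + 2ξ₂ = 0.342 × 269 = 92 → ξ₂ = 23.4 mol.
Outlet amounts (n = n₀ + Σ ν·ξ):
  E: 269 − 1(45.19) − 2(23.4) = 177
  A: 731 − 3(45.19) − 3(23.4) = 525.2
  D: 0 + 1(45.19) = 45.19
  C: 0 + 1(23.4) = 23.4
  B: 0 + 1(23.4) = 23.4

23.4 mol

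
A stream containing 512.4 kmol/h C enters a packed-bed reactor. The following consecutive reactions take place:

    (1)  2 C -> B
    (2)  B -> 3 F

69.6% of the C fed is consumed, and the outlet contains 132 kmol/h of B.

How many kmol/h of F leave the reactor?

139 kmol/h

Conversion of C: C consumed = 2ξ₁ = 0.696 × 512.4 → ξ₁ = 178.3 kmol/h.
B balance: n_B = 0 + 1ξ₁ − 1ξ₂ = 132 → ξ₂ = (1·178.3 − 132)/1 = 46.32 kmol/h.
Outlet amounts (n = n₀ + Σ ν·ξ):
  C: 512.4 − 2(178.3) = 155.8
  B: 0 + 1(178.3) − 1(46.32) = 132
  F: 0 + 3(46.32) = 138.9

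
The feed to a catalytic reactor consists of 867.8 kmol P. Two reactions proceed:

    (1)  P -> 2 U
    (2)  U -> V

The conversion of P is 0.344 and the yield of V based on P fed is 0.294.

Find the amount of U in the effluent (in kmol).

Conversion of P: P consumed = 1ξ₁ = 0.344 × 867.8 → ξ₁ = 298.5 kmol.
Yield of V: 1ξ₂ / 867.8 = 0.294 → ξ₂ = 255.1 kmol.
Outlet amounts (n = n₀ + Σ ν·ξ):
  P: 867.8 − 1(298.5) = 569.3
  U: 0 + 2(298.5) − 1(255.1) = 341.9
  V: 0 + 1(255.1) = 255.1

342 kmol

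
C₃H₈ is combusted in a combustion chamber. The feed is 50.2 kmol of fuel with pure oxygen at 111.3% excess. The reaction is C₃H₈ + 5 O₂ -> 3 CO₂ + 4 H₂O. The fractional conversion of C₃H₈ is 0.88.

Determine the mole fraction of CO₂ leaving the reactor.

0.212

Stoichiometric O₂ = 5 × 50.2 = 251 kmol; O₂ fed = 251 × 2.113 = 530.4 kmol.
Fuel reacted = 0.88 × 50.2 → ξ = 44.18 kmol.
Outlet (n = n₀ + ν ξ):
  C₃H₈: 50.2 − 1(44.18) = 6.024
  O₂: 530.4 − 5(44.18) = 309.5
  CO₂: 0 + 3(44.18) = 132.5
  H₂O: 0 + 4(44.18) = 176.7
Total out = 624.7 kmol; y_CO₂ = 132.5 / 624.7 = 0.2121.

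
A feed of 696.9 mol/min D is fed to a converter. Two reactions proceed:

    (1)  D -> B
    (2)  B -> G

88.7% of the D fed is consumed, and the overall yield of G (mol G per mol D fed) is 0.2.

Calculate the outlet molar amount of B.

479 mol/min

Conversion of D: D consumed = 1ξ₁ = 0.887 × 696.9 → ξ₁ = 618.2 mol/min.
Yield of G: 1ξ₂ / 696.9 = 0.2 → ξ₂ = 139.4 mol/min.
Outlet amounts (n = n₀ + Σ ν·ξ):
  D: 696.9 − 1(618.2) = 78.75
  B: 0 + 1(618.2) − 1(139.4) = 478.8
  G: 0 + 1(139.4) = 139.4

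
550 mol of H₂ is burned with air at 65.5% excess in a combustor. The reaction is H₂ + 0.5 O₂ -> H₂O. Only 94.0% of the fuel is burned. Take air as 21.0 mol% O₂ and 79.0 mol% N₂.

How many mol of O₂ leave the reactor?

197 mol

Stoichiometric O₂ = 0.5 × 550 = 275 mol; O₂ fed = 275 × 1.655 = 455.1 mol.
N₂ fed = 455.1 × 79/21 = 1712 mol.
Fuel reacted = 0.94 × 550 → ξ = 517 mol.
Outlet (n = n₀ + ν ξ):
  H₂: 550 − 1(517) = 33
  O₂: 455.1 − 0.5(517) = 196.6
  N₂: 1712 (inert)
  H₂O: 0 + 1(517) = 517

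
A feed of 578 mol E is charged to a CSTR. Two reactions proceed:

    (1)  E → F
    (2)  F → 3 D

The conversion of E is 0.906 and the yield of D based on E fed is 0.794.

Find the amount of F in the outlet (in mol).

371 mol

Conversion of E: E consumed = 1ξ₁ = 0.906 × 578 → ξ₁ = 523.7 mol.
Yield of D: 3ξ₂ / 578 = 0.794 → ξ₂ = 153 mol.
Outlet amounts (n = n₀ + Σ ν·ξ):
  E: 578 − 1(523.7) = 54.33
  F: 0 + 1(523.7) − 1(153) = 370.7
  D: 0 + 3(153) = 458.9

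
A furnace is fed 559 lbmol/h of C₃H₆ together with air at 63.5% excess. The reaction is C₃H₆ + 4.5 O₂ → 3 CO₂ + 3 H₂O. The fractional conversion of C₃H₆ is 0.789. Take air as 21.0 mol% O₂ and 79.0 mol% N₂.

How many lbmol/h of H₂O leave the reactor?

1320 lbmol/h

Stoichiometric O₂ = 4.5 × 559 = 2516 lbmol/h; O₂ fed = 2516 × 1.635 = 4113 lbmol/h.
N₂ fed = 4113 × 79/21 = 15470 lbmol/h.
Fuel reacted = 0.789 × 559 → ξ = 441.1 lbmol/h.
Outlet (n = n₀ + ν ξ):
  C₃H₆: 559 − 1(441.1) = 117.9
  O₂: 4113 − 4.5(441.1) = 2128
  N₂: 15470 (inert)
  CO₂: 0 + 3(441.1) = 1323
  H₂O: 0 + 3(441.1) = 1323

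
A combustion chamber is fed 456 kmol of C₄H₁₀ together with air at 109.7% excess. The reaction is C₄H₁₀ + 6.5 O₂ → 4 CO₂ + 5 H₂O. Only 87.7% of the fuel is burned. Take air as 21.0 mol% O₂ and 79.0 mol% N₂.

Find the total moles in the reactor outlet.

Stoichiometric O₂ = 6.5 × 456 = 2964 kmol; O₂ fed = 2964 × 2.097 = 6216 kmol.
N₂ fed = 6216 × 79/21 = 23380 kmol.
Fuel reacted = 0.877 × 456 → ξ = 399.9 kmol.
Outlet (n = n₀ + ν ξ):
  C₄H₁₀: 456 − 1(399.9) = 56.09
  O₂: 6216 − 6.5(399.9) = 3616
  N₂: 23380 (inert)
  CO₂: 0 + 4(399.9) = 1600
  H₂O: 0 + 5(399.9) = 2000
Total out = 56.09 + 3616 + 23380 + 1600 + 2000 = 30650 kmol.

30700 kmol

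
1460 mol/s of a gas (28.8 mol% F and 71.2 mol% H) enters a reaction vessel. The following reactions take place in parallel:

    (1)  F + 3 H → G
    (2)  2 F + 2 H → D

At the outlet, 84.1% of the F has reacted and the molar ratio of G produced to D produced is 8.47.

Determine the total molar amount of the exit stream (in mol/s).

Conversion of F: F consumed = 0.841 × 420.5 = 353.6 mol/s = 1ξ₁ + 2ξ₂.
Selectivity: 1ξ₁ / (1ξ₂) = 8.47 → ξ₁ = 8.47 ξ₂.
Substitute: (1·8.47 + 2) ξ₂ = 353.6 → ξ₂ = 33.77 mol/s, ξ₁ = 286.1 mol/s.
Outlet amounts (n = n₀ + Σ ν·ξ):
  F: 420.5 − 1(286.1) − 2(33.77) = 66.86
  H: 1040 − 3(286.1) − 2(33.77) = 113.7
  G: 0 + 1(286.1) = 286.1
  D: 0 + 1(33.77) = 33.77
Total out = 66.86 + 113.7 + 286.1 + 33.77 = 500.5 mol/s.

500 mol/s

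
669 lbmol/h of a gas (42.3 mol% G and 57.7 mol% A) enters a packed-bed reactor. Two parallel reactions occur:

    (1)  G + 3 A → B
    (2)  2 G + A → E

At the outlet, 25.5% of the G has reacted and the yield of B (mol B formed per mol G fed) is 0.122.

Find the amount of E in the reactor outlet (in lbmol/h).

Yield of B: 1ξ₁ / 283 = 0.122 → ξ₁ = 34.52 lbmol/h.
Conversion of G: 1ξ₁ + 2ξ₂ = 0.255 × 283 = 72.16 → ξ₂ = 18.82 lbmol/h.
Outlet amounts (n = n₀ + Σ ν·ξ):
  G: 283 − 1(34.52) − 2(18.82) = 210.8
  A: 386 − 3(34.52) − 1(18.82) = 263.6
  B: 0 + 1(34.52) = 34.52
  E: 0 + 1(18.82) = 18.82

18.8 lbmol/h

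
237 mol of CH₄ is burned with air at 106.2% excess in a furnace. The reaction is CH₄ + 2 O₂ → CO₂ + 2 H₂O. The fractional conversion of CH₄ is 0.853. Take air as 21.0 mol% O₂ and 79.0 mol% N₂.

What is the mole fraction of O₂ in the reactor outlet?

0.117

Stoichiometric O₂ = 2 × 237 = 474 mol; O₂ fed = 474 × 2.062 = 977.4 mol.
N₂ fed = 977.4 × 79/21 = 3677 mol.
Fuel reacted = 0.853 × 237 → ξ = 202.2 mol.
Outlet (n = n₀ + ν ξ):
  CH₄: 237 − 1(202.2) = 34.84
  O₂: 977.4 − 2(202.2) = 573.1
  N₂: 3677 (inert)
  CO₂: 0 + 1(202.2) = 202.2
  H₂O: 0 + 2(202.2) = 404.3
Total out = 4891 mol; y_O₂ = 573.1 / 4891 = 0.1172.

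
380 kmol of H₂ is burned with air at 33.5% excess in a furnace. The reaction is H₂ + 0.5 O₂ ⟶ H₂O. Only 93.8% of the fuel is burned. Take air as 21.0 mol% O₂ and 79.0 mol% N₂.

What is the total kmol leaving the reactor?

1410 kmol

Stoichiometric O₂ = 0.5 × 380 = 190 kmol; O₂ fed = 190 × 1.335 = 253.7 kmol.
N₂ fed = 253.7 × 79/21 = 954.2 kmol.
Fuel reacted = 0.938 × 380 → ξ = 356.4 kmol.
Outlet (n = n₀ + ν ξ):
  H₂: 380 − 1(356.4) = 23.56
  O₂: 253.7 − 0.5(356.4) = 75.43
  N₂: 954.2 (inert)
  H₂O: 0 + 1(356.4) = 356.4
Total out = 23.56 + 75.43 + 954.2 + 356.4 = 1410 kmol.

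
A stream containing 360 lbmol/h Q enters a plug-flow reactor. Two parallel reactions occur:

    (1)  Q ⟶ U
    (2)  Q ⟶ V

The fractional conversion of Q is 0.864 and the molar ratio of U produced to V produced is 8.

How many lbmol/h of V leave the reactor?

Conversion of Q: Q consumed = 0.864 × 360 = 311 lbmol/h = 1ξ₁ + 1ξ₂.
Selectivity: 1ξ₁ / (1ξ₂) = 8 → ξ₁ = 8 ξ₂.
Substitute: (1·8 + 1) ξ₂ = 311 → ξ₂ = 34.56 lbmol/h, ξ₁ = 276.5 lbmol/h.
Outlet amounts (n = n₀ + Σ ν·ξ):
  Q: 360 − 1(276.5) − 1(34.56) = 48.96
  U: 0 + 1(276.5) = 276.5
  V: 0 + 1(34.56) = 34.56

34.6 lbmol/h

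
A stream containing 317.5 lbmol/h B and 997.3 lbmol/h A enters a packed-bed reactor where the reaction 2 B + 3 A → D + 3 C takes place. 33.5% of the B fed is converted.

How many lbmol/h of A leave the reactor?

838 lbmol/h

B reacted = 0.335 × 317.5 = 106.4 lbmol/h; ν_B = −2, so ξ = 106.4/2 = 53.18 lbmol/h.
Outlet amounts (n = n₀ + ν ξ):
  B: 317.5 − 2(53.18) = 211.1
  A: 997.3 − 3(53.18) = 837.8
  D: 0 + 1(53.18) = 53.18
  C: 0 + 3(53.18) = 159.5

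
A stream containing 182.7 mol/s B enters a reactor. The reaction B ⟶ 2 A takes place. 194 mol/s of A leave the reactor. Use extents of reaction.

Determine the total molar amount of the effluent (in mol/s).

280 mol/s

For A: n = n₀ + 2ξ → 194 = 0 + 2ξ, giving ξ = 97 mol/s.
Outlet amounts (n = n₀ + ν ξ):
  B: 182.7 − 1(97) = 85.7
  A: 0 + 2(97) = 194
Total out = 85.7 + 194 = 279.7 mol/s.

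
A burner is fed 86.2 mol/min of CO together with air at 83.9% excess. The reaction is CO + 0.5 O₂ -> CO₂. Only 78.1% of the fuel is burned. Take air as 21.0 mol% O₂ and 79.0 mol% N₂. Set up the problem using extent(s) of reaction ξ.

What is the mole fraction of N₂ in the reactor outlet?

Stoichiometric O₂ = 0.5 × 86.2 = 43.1 mol/min; O₂ fed = 43.1 × 1.839 = 79.26 mol/min.
N₂ fed = 79.26 × 79/21 = 298.2 mol/min.
Fuel reacted = 0.781 × 86.2 → ξ = 67.32 mol/min.
Outlet (n = n₀ + ν ξ):
  CO: 86.2 − 1(67.32) = 18.88
  O₂: 79.26 − 0.5(67.32) = 45.6
  N₂: 298.2 (inert)
  CO₂: 0 + 1(67.32) = 67.32
Total out = 430 mol/min; y_N₂ = 298.2 / 430 = 0.6935.

0.693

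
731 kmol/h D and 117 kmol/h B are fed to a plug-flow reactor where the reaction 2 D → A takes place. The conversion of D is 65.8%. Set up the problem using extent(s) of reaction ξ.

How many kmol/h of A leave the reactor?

D reacted = 0.658 × 731 = 481 kmol/h; ν_D = −2, so ξ = 481/2 = 240.5 kmol/h.
Outlet amounts (n = n₀ + ν ξ):
  D: 731 − 2(240.5) = 250
  A: 0 + 1(240.5) = 240.5
  B: 117 (inert)

240 kmol/h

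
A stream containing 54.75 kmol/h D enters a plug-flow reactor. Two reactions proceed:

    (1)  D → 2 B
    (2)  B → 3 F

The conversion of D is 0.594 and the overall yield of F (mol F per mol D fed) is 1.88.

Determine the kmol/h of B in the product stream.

30.7 kmol/h

Conversion of D: D consumed = 1ξ₁ = 0.594 × 54.75 → ξ₁ = 32.52 kmol/h.
Yield of F: 3ξ₂ / 54.75 = 1.88 → ξ₂ = 34.31 kmol/h.
Outlet amounts (n = n₀ + Σ ν·ξ):
  D: 54.75 − 1(32.52) = 22.23
  B: 0 + 2(32.52) − 1(34.31) = 30.73
  F: 0 + 3(34.31) = 102.9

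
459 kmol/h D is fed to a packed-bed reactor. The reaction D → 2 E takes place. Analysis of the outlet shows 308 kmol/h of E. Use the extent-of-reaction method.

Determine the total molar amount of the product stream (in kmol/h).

613 kmol/h

For E: n = n₀ + 2ξ → 308 = 0 + 2ξ, giving ξ = 154 kmol/h.
Outlet amounts (n = n₀ + ν ξ):
  D: 459 − 1(154) = 305
  E: 0 + 2(154) = 308
Total out = 305 + 308 = 613 kmol/h.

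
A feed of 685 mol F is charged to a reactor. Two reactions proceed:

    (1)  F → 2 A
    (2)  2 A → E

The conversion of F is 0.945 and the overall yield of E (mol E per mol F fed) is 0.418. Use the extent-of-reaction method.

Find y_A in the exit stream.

Conversion of F: F consumed = 1ξ₁ = 0.945 × 685 → ξ₁ = 647.3 mol.
Yield of E: 1ξ₂ / 685 = 0.418 → ξ₂ = 286.3 mol.
Outlet amounts (n = n₀ + Σ ν·ξ):
  F: 685 − 1(647.3) = 37.68
  A: 0 + 2(647.3) − 2(286.3) = 722
  E: 0 + 1(286.3) = 286.3
Total out = 1046 mol; y_A = 722 / 1046 = 0.6902.

0.69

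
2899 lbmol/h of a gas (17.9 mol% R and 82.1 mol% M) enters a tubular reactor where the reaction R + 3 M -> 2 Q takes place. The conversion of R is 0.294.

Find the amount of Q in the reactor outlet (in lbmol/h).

305 lbmol/h

R reacted = 0.294 × 518.9 = 152.6 lbmol/h; ν_R = −1, so ξ = 152.6/1 = 152.6 lbmol/h.
Outlet amounts (n = n₀ + ν ξ):
  R: 518.9 − 1(152.6) = 366.4
  M: 2380 − 3(152.6) = 1922
  Q: 0 + 2(152.6) = 305.1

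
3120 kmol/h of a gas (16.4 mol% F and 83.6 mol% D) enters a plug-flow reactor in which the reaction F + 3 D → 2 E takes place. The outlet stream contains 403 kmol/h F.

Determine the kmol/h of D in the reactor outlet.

For F: n = n₀ − 1ξ → 403 = 511.7 − 1ξ, giving ξ = 108.7 kmol/h.
Outlet amounts (n = n₀ + ν ξ):
  F: 511.7 − 1(108.7) = 403
  D: 2608 − 3(108.7) = 2282
  E: 0 + 2(108.7) = 217.4

2280 kmol/h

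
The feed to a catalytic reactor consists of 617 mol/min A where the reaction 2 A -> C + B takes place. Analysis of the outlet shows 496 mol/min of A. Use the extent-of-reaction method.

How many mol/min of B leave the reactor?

60.5 mol/min

For A: n = n₀ − 2ξ → 496 = 617 − 2ξ, giving ξ = 60.5 mol/min.
Outlet amounts (n = n₀ + ν ξ):
  A: 617 − 2(60.5) = 496
  C: 0 + 1(60.5) = 60.5
  B: 0 + 1(60.5) = 60.5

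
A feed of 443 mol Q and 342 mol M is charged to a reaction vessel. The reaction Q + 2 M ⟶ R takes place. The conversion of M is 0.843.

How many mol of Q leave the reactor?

M reacted = 0.843 × 342 = 288.3 mol; ν_M = −2, so ξ = 288.3/2 = 144.2 mol.
Outlet amounts (n = n₀ + ν ξ):
  Q: 443 − 1(144.2) = 298.8
  M: 342 − 2(144.2) = 53.69
  R: 0 + 1(144.2) = 144.2

299 mol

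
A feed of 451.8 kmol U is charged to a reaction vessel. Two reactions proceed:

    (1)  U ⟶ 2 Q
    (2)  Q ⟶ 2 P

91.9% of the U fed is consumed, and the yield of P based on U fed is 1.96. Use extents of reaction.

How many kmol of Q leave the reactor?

388 kmol

Conversion of U: U consumed = 1ξ₁ = 0.919 × 451.8 → ξ₁ = 415.2 kmol.
Yield of P: 2ξ₂ / 451.8 = 1.96 → ξ₂ = 442.8 kmol.
Outlet amounts (n = n₀ + Σ ν·ξ):
  U: 451.8 − 1(415.2) = 36.6
  Q: 0 + 2(415.2) − 1(442.8) = 387.6
  P: 0 + 2(442.8) = 885.5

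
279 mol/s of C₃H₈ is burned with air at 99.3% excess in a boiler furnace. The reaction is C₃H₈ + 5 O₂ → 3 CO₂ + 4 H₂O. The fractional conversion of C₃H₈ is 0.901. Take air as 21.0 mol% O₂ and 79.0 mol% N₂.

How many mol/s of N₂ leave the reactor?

10500 mol/s

Stoichiometric O₂ = 5 × 279 = 1395 mol/s; O₂ fed = 1395 × 1.993 = 2780 mol/s.
N₂ fed = 2780 × 79/21 = 10460 mol/s.
Fuel reacted = 0.901 × 279 → ξ = 251.4 mol/s.
Outlet (n = n₀ + ν ξ):
  C₃H₈: 279 − 1(251.4) = 27.62
  O₂: 2780 − 5(251.4) = 1523
  N₂: 10460 (inert)
  CO₂: 0 + 3(251.4) = 754.1
  H₂O: 0 + 4(251.4) = 1006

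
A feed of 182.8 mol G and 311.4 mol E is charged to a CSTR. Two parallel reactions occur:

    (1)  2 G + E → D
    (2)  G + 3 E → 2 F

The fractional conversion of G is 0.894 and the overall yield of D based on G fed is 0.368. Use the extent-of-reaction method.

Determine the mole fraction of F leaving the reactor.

0.191

Yield of D: 1ξ₁ / 182.8 = 0.368 → ξ₁ = 67.27 mol.
Conversion of G: 2ξ₁ + 1ξ₂ = 0.894 × 182.8 = 163.4 → ξ₂ = 28.88 mol.
Outlet amounts (n = n₀ + Σ ν·ξ):
  G: 182.8 − 2(67.27) − 1(28.88) = 19.38
  E: 311.4 − 1(67.27) − 3(28.88) = 157.5
  D: 0 + 1(67.27) = 67.27
  F: 0 + 2(28.88) = 57.76
Total out = 301.9 mol; y_F = 57.76 / 301.9 = 0.1913.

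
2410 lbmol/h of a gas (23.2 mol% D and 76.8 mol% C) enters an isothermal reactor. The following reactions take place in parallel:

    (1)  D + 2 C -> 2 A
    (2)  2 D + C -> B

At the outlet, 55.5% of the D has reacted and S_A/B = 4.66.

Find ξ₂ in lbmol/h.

ξ₂ = 71.7 lbmol/h

Conversion of D: D consumed = 0.555 × 559.1 = 310.3 lbmol/h = 1ξ₁ + 2ξ₂.
Selectivity: 2ξ₁ / (1ξ₂) = 4.66 → ξ₁ = 2.33 ξ₂.
Substitute: (1·2.33 + 2) ξ₂ = 310.3 → ξ₂ = 71.67 lbmol/h, ξ₁ = 167 lbmol/h.
Outlet amounts (n = n₀ + Σ ν·ξ):
  D: 559.1 − 1(167) − 2(71.67) = 248.8
  C: 1851 − 2(167) − 1(71.67) = 1445
  A: 0 + 2(167) = 334
  B: 0 + 1(71.67) = 71.67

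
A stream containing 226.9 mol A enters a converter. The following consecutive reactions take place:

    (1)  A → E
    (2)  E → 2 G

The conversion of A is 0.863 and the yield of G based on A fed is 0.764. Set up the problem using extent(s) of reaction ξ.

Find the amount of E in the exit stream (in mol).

109 mol

Conversion of A: A consumed = 1ξ₁ = 0.863 × 226.9 → ξ₁ = 195.8 mol.
Yield of G: 2ξ₂ / 226.9 = 0.764 → ξ₂ = 86.68 mol.
Outlet amounts (n = n₀ + Σ ν·ξ):
  A: 226.9 − 1(195.8) = 31.09
  E: 0 + 1(195.8) − 1(86.68) = 109.1
  G: 0 + 2(86.68) = 173.4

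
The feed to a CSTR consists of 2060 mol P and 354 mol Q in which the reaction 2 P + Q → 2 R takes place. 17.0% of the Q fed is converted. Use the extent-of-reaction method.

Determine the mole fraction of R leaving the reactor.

Q reacted = 0.17 × 354 = 60.18 mol; ν_Q = −1, so ξ = 60.18/1 = 60.18 mol.
Outlet amounts (n = n₀ + ν ξ):
  P: 2060 − 2(60.18) = 1940
  Q: 354 − 1(60.18) = 293.8
  R: 0 + 2(60.18) = 120.4
Total out = 2354 mol; y_R = 120.4 / 2354 = 0.05113.

0.0511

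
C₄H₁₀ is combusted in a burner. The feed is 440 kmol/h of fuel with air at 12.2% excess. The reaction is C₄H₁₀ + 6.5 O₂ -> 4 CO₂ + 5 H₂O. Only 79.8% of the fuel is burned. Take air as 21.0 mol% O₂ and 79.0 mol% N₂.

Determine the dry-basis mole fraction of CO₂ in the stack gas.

Stoichiometric O₂ = 6.5 × 440 = 2860 kmol/h; O₂ fed = 2860 × 1.122 = 3209 kmol/h.
N₂ fed = 3209 × 79/21 = 12070 kmol/h.
Fuel reacted = 0.798 × 440 → ξ = 351.1 kmol/h.
Outlet (n = n₀ + ν ξ):
  C₄H₁₀: 440 − 1(351.1) = 88.88
  O₂: 3209 − 6.5(351.1) = 926.6
  N₂: 12070 (inert)
  CO₂: 0 + 4(351.1) = 1404
  H₂O: 0 + 5(351.1) = 1756
Dry total = 14490 kmol/h; y_CO₂ (dry) = 1404 / 14490 = 0.09692.

0.0969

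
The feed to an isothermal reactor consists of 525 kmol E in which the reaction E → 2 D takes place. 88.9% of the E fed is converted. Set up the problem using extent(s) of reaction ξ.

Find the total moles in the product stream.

E reacted = 0.889 × 525 = 466.7 kmol; ν_E = −1, so ξ = 466.7/1 = 466.7 kmol.
Outlet amounts (n = n₀ + ν ξ):
  E: 525 − 1(466.7) = 58.27
  D: 0 + 2(466.7) = 933.5
Total out = 58.27 + 933.5 = 991.7 kmol.

992 kmol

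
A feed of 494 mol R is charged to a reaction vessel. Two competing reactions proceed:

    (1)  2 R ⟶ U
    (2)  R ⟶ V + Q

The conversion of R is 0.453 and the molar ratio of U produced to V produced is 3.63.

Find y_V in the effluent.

Conversion of R: R consumed = 0.453 × 494 = 223.8 mol = 2ξ₁ + 1ξ₂.
Selectivity: 1ξ₁ / (1ξ₂) = 3.63 → ξ₁ = 3.63 ξ₂.
Substitute: (2·3.63 + 1) ξ₂ = 223.8 → ξ₂ = 27.09 mol, ξ₁ = 98.34 mol.
Outlet amounts (n = n₀ + Σ ν·ξ):
  R: 494 − 2(98.34) − 1(27.09) = 270.2
  U: 0 + 1(98.34) = 98.34
  V: 0 + 1(27.09) = 27.09
  Q: 0 + 1(27.09) = 27.09
Total out = 422.7 mol; y_V = 27.09 / 422.7 = 0.06409.

0.0641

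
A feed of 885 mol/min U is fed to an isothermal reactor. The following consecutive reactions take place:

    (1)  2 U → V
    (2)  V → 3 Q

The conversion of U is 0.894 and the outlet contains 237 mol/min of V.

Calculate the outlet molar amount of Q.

476 mol/min

Conversion of U: U consumed = 2ξ₁ = 0.894 × 885 → ξ₁ = 395.6 mol/min.
V balance: n_V = 0 + 1ξ₁ − 1ξ₂ = 237 → ξ₂ = (1·395.6 − 237)/1 = 158.6 mol/min.
Outlet amounts (n = n₀ + Σ ν·ξ):
  U: 885 − 2(395.6) = 93.81
  V: 0 + 1(395.6) − 1(158.6) = 237
  Q: 0 + 3(158.6) = 475.8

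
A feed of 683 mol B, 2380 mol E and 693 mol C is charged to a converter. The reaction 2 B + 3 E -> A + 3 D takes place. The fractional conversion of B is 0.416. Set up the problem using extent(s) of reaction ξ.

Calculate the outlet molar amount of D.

B reacted = 0.416 × 683 = 284.1 mol; ν_B = −2, so ξ = 284.1/2 = 142.1 mol.
Outlet amounts (n = n₀ + ν ξ):
  B: 683 − 2(142.1) = 398.9
  E: 2380 − 3(142.1) = 1954
  A: 0 + 1(142.1) = 142.1
  D: 0 + 3(142.1) = 426.2
  C: 693 (inert)

426 mol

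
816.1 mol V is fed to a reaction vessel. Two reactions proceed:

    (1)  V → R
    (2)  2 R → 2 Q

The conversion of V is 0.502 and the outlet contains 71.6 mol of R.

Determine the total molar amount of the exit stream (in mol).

Conversion of V: V consumed = 1ξ₁ = 0.502 × 816.1 → ξ₁ = 409.7 mol.
R balance: n_R = 0 + 1ξ₁ − 2ξ₂ = 71.6 → ξ₂ = (1·409.7 − 71.6)/2 = 169 mol.
Outlet amounts (n = n₀ + Σ ν·ξ):
  V: 816.1 − 1(409.7) = 406.4
  R: 0 + 1(409.7) − 2(169) = 71.6
  Q: 0 + 2(169) = 338.1
Total out = 406.4 + 71.6 + 338.1 = 816.1 mol.

816 mol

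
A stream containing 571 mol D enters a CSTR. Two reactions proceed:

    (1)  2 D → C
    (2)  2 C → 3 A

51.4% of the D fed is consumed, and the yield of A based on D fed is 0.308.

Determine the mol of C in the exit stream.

29.5 mol

Conversion of D: D consumed = 2ξ₁ = 0.514 × 571 → ξ₁ = 146.7 mol.
Yield of A: 3ξ₂ / 571 = 0.308 → ξ₂ = 58.62 mol.
Outlet amounts (n = n₀ + Σ ν·ξ):
  D: 571 − 2(146.7) = 277.5
  C: 0 + 1(146.7) − 2(58.62) = 29.5
  A: 0 + 3(58.62) = 175.9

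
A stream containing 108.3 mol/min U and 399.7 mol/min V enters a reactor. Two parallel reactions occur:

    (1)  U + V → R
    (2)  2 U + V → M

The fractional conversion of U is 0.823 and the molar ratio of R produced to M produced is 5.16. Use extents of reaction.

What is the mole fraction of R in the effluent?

0.153

Conversion of U: U consumed = 0.823 × 108.3 = 89.13 mol/min = 1ξ₁ + 2ξ₂.
Selectivity: 1ξ₁ / (1ξ₂) = 5.16 → ξ₁ = 5.16 ξ₂.
Substitute: (1·5.16 + 2) ξ₂ = 89.13 → ξ₂ = 12.45 mol/min, ξ₁ = 64.23 mol/min.
Outlet amounts (n = n₀ + Σ ν·ξ):
  U: 108.3 − 1(64.23) − 2(12.45) = 19.17
  V: 399.7 − 1(64.23) − 1(12.45) = 323
  R: 0 + 1(64.23) = 64.23
  M: 0 + 1(12.45) = 12.45
Total out = 418.9 mol/min; y_R = 64.23 / 418.9 = 0.1534.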